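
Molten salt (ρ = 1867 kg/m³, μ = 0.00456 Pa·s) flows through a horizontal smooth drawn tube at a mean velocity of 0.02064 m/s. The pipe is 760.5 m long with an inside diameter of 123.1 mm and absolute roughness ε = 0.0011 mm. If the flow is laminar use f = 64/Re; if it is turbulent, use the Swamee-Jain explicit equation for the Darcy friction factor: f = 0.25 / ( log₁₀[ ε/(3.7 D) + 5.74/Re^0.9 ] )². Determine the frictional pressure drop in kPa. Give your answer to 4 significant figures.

ΔP ≈ 0.1511 kPa

Reynolds number Re = ρVD/μ = 1867 · 0.02064 · 0.1231 / 0.00456 = 1040.
Re < 2300 → laminar flow, so f = 64/Re = 64/1040 = 0.06152 (the turbulent correlation is not needed).
Darcy-Weisbach: ΔP = f(L/D)(ρV²/2) = 0.06152·(760.5/0.1231)·(1867·0.02064²/2) = 0.06152·6178·0.3977 = 151.1 Pa.
ΔP = 151.1 Pa = 0.1511 kPa.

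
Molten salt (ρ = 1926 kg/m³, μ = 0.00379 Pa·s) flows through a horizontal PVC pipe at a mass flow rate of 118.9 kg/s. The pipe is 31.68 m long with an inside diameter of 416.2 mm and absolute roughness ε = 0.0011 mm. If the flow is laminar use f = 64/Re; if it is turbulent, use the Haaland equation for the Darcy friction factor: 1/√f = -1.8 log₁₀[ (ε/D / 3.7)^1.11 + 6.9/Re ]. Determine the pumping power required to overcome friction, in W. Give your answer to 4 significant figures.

A = πD²/4 = π(0.4162)²/4 = 0.136 m²; mean velocity V = ṁ/(ρA) = 118.9/(1926 · 0.136) = 0.4538 m/s.
Reynolds number Re = ρVD/μ = 1926 · 0.4538 · 0.4162 / 0.00379 = 9.597e+04.
Re > 4000 → turbulent. Relative roughness ε/D = 1.1e-06/0.4162 = 2.64e-06. Haaland: 1/√f = -1.8 log₁₀[(2.64e-06/3.7)^1.11 + 6.9/9.597e+04] = -1.8 log₁₀[1.51e-07 + 7.19e-05] = 7.456, so f = 0.01799.
Darcy-Weisbach: ΔP = f(L/D)(ρV²/2) = 0.01799·(31.68/0.4162)·(1926·0.4538²/2) = 0.01799·76.12·198.3 = 271.5 Pa.
Q = ṁ/ρ = 118.9/1926 = 0.06173 m³/s.
Pumping power P = QΔP = 0.06173·271.5 = 16.759 W = 16.76 W.

P ≈ 16.76 W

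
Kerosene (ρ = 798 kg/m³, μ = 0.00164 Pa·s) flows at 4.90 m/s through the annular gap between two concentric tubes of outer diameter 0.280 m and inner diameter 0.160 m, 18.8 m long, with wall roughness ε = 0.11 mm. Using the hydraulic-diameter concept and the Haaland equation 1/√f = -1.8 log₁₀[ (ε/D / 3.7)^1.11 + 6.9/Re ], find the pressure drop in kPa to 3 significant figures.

Hydraulic diameter D_h = 4A/P = D_o - D_i = 0.28 - 0.16 = 0.12 m.
Re = ρVD_h/μ = 798·4.9·0.12/0.00164 = 2.861e+05.
ε/D_h = 0.00011/0.12 = 0.000917; Haaland gives 1/√f = -1.8 log₁₀[9.94e-05+2.41e-05] = 7.035, so f = 0.02021.
ΔP = f(L/D_h)(ρV²/2) = 0.02021·18.8/0.12·9580 = 3.033e+04 Pa.
ΔP = 30.3 kPa.

ΔP ≈ 30.3 kPa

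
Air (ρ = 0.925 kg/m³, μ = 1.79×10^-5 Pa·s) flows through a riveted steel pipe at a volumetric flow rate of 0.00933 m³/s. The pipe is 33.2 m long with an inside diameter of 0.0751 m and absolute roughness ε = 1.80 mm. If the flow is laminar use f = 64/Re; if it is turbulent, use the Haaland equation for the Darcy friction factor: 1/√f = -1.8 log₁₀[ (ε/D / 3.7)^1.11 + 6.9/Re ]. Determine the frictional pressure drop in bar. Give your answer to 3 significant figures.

ΔP ≈ 5.11×10^-4 bar

Cross-sectional area A = πD²/4 = π(0.0751)²/4 = 0.00443 m²; mean velocity V = Q/A = 0.00933/0.00443 = 2.106 m/s.
Reynolds number Re = ρVD/μ = 0.925 · 2.106 · 0.0751 / 1.79e-05 = 8174.
Re > 4000 → turbulent. Relative roughness ε/D = 0.0018/0.0751 = 0.024. Haaland: 1/√f = -1.8 log₁₀[(0.024/3.7)^1.11 + 6.9/8174] = -1.8 log₁₀[0.00372 + 0.000844] = 4.213, so f = 0.05634.
Darcy-Weisbach: ΔP = f(L/D)(ρV²/2) = 0.05634·(33.2/0.0751)·(0.925·2.106²/2) = 0.05634·442.1·2.052 = 51.1 Pa.
ΔP = 51.1 Pa = 5.11×10^-4 bar.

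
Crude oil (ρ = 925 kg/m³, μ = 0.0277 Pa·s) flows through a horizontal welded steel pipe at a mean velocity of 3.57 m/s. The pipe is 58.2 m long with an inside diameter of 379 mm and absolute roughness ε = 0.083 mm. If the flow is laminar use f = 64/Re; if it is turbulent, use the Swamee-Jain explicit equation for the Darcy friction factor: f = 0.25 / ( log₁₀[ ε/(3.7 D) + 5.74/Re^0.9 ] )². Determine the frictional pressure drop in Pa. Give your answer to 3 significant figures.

Reynolds number Re = ρVD/μ = 925 · 3.57 · 0.379 / 0.0277 = 4.518e+04.
Re > 4000 → turbulent. Relative roughness ε/D = 8.3e-05/0.379 = 0.000219. Swamee-Jain: f = 0.25/(log₁₀[0.000219/3.7 + 5.74/4.518e+04^0.9])² = 0.25/(log₁₀[5.92e-05 + 0.000371])² = 0.25/(-3.366)² = 0.02206.
Darcy-Weisbach: ΔP = f(L/D)(ρV²/2) = 0.02206·(58.2/0.379)·(925·3.57²/2) = 0.02206·153.6·5895 = 1.997e+04 Pa.

ΔP ≈ 20000 Pa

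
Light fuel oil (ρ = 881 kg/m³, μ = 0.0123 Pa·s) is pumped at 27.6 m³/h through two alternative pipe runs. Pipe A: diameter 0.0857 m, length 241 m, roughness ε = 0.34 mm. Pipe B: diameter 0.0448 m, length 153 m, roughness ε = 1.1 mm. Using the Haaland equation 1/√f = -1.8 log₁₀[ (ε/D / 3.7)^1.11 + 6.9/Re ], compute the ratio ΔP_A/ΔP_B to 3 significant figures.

ΔP_A/ΔP_B ≈ 0.0420

Pipe A: V = Q/A = 0.007667/0.005768 = 1.329 m/s; Re = 8158; ε/D = 0.00397; Haaland → f = 0.03749; ΔP_A = f(L/D)(ρV²/2) = 8.203e+04 Pa.
Pipe B: V = Q/A = 0.007667/0.001576 = 4.864 m/s; Re = 1.561e+04; ε/D = 0.0246; Haaland → f = 0.05494; ΔP_B = f(L/D)(ρV²/2) = 1.955e+06 Pa.
ΔP_A/ΔP_B = 8.203e+04/1.955e+06 = 0.0420.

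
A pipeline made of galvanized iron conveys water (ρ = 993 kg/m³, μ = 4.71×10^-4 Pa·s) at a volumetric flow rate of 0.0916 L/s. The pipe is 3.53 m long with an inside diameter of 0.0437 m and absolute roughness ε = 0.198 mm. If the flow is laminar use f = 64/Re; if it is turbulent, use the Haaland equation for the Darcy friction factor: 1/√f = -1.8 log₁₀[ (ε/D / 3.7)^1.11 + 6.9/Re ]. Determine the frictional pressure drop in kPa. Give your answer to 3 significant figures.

Q = 0.0916 L/s = 0.0916/1000 = 9.16e-05 m³/s.
Cross-sectional area A = πD²/4 = π(0.0437)²/4 = 0.0015 m²; mean velocity V = Q/A = 9.16e-05/0.0015 = 0.06107 m/s.
Reynolds number Re = ρVD/μ = 993 · 0.06107 · 0.0437 / 0.000471 = 5627.
Re > 4000 → turbulent. Relative roughness ε/D = 0.000198/0.0437 = 0.00453. Haaland: 1/√f = -1.8 log₁₀[(0.00453/3.7)^1.11 + 6.9/5627] = -1.8 log₁₀[0.000586 + 0.00123] = 4.935, so f = 0.04106.
Darcy-Weisbach: ΔP = f(L/D)(ρV²/2) = 0.04106·(3.53/0.0437)·(993·0.06107²/2) = 0.04106·80.78·1.852 = 6.141 Pa.
ΔP = 6.141 Pa = 0.00614 kPa.

ΔP ≈ 0.00614 kPa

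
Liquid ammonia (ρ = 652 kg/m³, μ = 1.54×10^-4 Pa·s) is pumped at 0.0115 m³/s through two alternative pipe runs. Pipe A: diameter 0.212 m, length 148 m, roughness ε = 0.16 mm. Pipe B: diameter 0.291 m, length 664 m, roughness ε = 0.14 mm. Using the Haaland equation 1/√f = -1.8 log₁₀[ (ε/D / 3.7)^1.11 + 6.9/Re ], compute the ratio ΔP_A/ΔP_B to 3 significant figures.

ΔP_A/ΔP_B ≈ 1.15

Pipe A: V = Q/A = 0.0115/0.0353 = 0.3258 m/s; Re = 2.924e+05; ε/D = 0.000755; Haaland → f = 0.01944; ΔP_A = f(L/D)(ρV²/2) = 469.7 Pa.
Pipe B: V = Q/A = 0.0115/0.06651 = 0.1729 m/s; Re = 2.13e+05; ε/D = 0.000481; Haaland → f = 0.01844; ΔP_B = f(L/D)(ρV²/2) = 410 Pa.
ΔP_A/ΔP_B = 469.7/410 = 1.15.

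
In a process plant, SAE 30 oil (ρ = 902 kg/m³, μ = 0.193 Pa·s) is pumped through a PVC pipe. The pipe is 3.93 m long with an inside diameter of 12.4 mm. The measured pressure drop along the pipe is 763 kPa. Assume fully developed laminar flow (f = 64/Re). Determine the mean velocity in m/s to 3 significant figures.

V ≈ 4.83 m/s

For laminar flow, f = 64/Re with Re = ρVD/μ, so Darcy-Weisbach reduces to ΔP = 32μLV/D². Solving for V: V = ΔP·D²/(32μL) = 7.63e+05·(0.0124)²/(32·0.193·3.93) = 4.834 m/s.
Check: Re = ρVD/μ = 902·4.834·0.0124/0.193 = 280.1 < 2300, so the laminar assumption holds.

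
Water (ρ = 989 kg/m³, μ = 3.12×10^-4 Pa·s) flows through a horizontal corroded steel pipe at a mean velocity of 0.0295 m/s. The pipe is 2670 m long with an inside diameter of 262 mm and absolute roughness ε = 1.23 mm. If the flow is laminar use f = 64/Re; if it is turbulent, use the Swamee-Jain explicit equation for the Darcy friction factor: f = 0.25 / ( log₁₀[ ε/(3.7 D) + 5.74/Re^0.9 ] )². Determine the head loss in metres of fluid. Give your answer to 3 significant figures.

Reynolds number Re = ρVD/μ = 989 · 0.0295 · 0.262 / 0.000312 = 2.45e+04.
Re > 4000 → turbulent. Relative roughness ε/D = 0.00123/0.262 = 0.00469. Swamee-Jain: f = 0.25/(log₁₀[0.00469/3.7 + 5.74/2.45e+04^0.9])² = 0.25/(log₁₀[0.00127 + 0.000644])² = 0.25/(-2.718)² = 0.03383.
Darcy-Weisbach: ΔP = f(L/D)(ρV²/2) = 0.03383·(2670/0.262)·(989·0.0295²/2) = 0.03383·1.019e+04·0.4303 = 148.4 Pa.
Head loss h_f = ΔP/(ρg) = 148.4/(989·9.81) = 0.0153 m.

h_f ≈ 0.0153 m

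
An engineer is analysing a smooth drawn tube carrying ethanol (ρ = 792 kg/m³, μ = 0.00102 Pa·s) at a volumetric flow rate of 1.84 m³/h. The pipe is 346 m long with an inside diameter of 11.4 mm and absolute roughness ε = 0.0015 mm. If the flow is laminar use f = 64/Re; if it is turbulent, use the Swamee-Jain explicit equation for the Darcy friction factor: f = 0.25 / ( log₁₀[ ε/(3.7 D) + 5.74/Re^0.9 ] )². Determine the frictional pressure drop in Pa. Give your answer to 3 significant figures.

ΔP ≈ 6.58×10^6 Pa

Q = 1.84 m³/h = 1.84/3600 = 0.0005111 m³/s.
Cross-sectional area A = πD²/4 = π(0.0114)²/4 = 0.0001021 m²; mean velocity V = Q/A = 0.0005111/0.0001021 = 5.007 m/s.
Reynolds number Re = ρVD/μ = 792 · 5.007 · 0.0114 / 0.00102 = 4.432e+04.
Re > 4000 → turbulent. Relative roughness ε/D = 1.5e-06/0.0114 = 0.000132. Swamee-Jain: f = 0.25/(log₁₀[0.000132/3.7 + 5.74/4.432e+04^0.9])² = 0.25/(log₁₀[3.56e-05 + 0.000378])² = 0.25/(-3.384)² = 0.02183.
Darcy-Weisbach: ΔP = f(L/D)(ρV²/2) = 0.02183·(346/0.0114)·(792·5.007²/2) = 0.02183·3.035e+04·9929 = 6.579e+06 Pa.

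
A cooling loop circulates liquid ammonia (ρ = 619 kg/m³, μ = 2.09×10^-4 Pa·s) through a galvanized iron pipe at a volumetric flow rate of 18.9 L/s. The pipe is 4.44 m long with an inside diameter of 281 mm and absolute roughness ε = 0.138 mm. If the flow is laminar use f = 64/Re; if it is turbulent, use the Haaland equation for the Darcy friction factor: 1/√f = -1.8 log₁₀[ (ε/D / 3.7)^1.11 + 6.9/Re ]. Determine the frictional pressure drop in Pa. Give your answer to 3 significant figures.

ΔP ≈ 8.28 Pa

Q = 18.9 L/s = 18.9/1000 = 0.0189 m³/s.
Cross-sectional area A = πD²/4 = π(0.281)²/4 = 0.06202 m²; mean velocity V = Q/A = 0.0189/0.06202 = 0.3048 m/s.
Reynolds number Re = ρVD/μ = 619 · 0.3048 · 0.281 / 0.000209 = 2.536e+05.
Re > 4000 → turbulent. Relative roughness ε/D = 0.000138/0.281 = 0.000491. Haaland: 1/√f = -1.8 log₁₀[(0.000491/3.7)^1.11 + 6.9/2.536e+05] = -1.8 log₁₀[4.97e-05 + 2.72e-05] = 7.405, so f = 0.01824.
Darcy-Weisbach: ΔP = f(L/D)(ρV²/2) = 0.01824·(4.44/0.281)·(619·0.3048²/2) = 0.01824·15.8·28.75 = 8.283 Pa.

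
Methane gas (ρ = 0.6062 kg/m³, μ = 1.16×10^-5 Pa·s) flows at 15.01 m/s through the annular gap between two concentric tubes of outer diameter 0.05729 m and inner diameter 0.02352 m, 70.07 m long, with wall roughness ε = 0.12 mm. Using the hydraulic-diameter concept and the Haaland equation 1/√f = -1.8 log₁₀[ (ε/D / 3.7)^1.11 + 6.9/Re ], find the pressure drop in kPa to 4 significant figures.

ΔP ≈ 4.407 kPa

Hydraulic diameter D_h = 4A/P = D_o - D_i = 0.05729 - 0.02352 = 0.03377 m.
Re = ρVD_h/μ = 0.6062·15.01·0.03377/1.16e-05 = 2.649e+04.
ε/D_h = 0.00012/0.03377 = 0.00355; Haaland gives 1/√f = -1.8 log₁₀[0.000447+0.00026] = 5.67, so f = 0.0311.
ΔP = f(L/D_h)(ρV²/2) = 0.0311·70.07/0.03377·68.29 = 4407 Pa.
ΔP = 4.407 kPa.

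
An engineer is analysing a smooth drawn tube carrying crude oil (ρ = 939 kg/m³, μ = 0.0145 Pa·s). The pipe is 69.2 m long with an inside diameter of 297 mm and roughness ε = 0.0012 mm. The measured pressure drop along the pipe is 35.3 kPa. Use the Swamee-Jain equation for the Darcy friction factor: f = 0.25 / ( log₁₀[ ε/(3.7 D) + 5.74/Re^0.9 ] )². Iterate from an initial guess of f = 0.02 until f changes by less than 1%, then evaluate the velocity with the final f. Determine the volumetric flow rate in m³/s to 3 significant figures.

Rearranging Darcy-Weisbach: V = √(2·ΔP·D/(f·L·ρ)). With ε/D = 1.2e-06/0.297 = 4.04e-06, iterate starting from f = 0.02:
  f = 0.02 → V = √(2·3.53e+04·0.297/(0.02·69.2·939)) = 4.017 m/s; Re = ρVD/μ = 7.726e+04; f → 0.01889
  f = 0.01889 → V = 4.133 m/s; Re = 7.95e+04; f → 0.01877
Converged (Δf/f < 1%). With the final f = 0.01877: V = √(2·3.53e+04·0.297/(0.01877·69.2·939)) = 4.146 m/s.
Q = V·A = 4.146·(π/4·0.297²) = 0.2872 m³/s = 0.287 m³/s.

Q ≈ 0.287 m³/s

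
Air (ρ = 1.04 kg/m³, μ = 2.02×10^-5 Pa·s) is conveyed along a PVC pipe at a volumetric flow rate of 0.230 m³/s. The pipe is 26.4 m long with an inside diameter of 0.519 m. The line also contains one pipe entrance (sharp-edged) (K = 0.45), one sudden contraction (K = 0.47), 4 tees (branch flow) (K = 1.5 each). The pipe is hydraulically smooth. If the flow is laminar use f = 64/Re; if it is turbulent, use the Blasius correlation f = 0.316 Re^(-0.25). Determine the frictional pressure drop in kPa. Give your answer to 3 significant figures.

ΔP ≈ 0.00501 kPa

Cross-sectional area A = πD²/4 = π(0.519)²/4 = 0.2116 m²; mean velocity V = Q/A = 0.23/0.2116 = 1.087 m/s.
Reynolds number Re = ρVD/μ = 1.04 · 1.087 · 0.519 / 2.02e-05 = 2.905e+04.
Re > 4000 → turbulent. Smooth-pipe (Blasius): f = 0.316 Re^(-0.25) = 0.316/(2.905e+04)^0.25 = 0.0242.
Total minor-loss coefficient ΣK = 1·0.45 + 1·0.47 + 4·1.5 = 6.92.
ΔP = [f·L/D + ΣK]·(ρV²/2) = [0.0242·26.4/0.519 + 6.92]·(1.04·1.087²/2) = [1.231 + 6.92]·0.6146 = 5.01 Pa.
ΔP = 5.01 Pa = 0.00501 kPa.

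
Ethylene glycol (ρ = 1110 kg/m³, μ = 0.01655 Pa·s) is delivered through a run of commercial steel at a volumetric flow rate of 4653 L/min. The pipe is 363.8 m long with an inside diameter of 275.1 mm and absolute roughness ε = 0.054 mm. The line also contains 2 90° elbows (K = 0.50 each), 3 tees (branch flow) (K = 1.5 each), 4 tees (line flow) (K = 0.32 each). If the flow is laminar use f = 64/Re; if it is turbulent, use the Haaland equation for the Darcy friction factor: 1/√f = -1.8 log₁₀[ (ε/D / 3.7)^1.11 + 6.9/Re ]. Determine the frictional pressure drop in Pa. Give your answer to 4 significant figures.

Q = 4653 L/min = 4653/60000 = 0.07755 m³/s.
Cross-sectional area A = πD²/4 = π(0.2751)²/4 = 0.05944 m²; mean velocity V = Q/A = 0.07755/0.05944 = 1.305 m/s.
Reynolds number Re = ρVD/μ = 1110 · 1.305 · 0.2751 / 0.0165 = 2.407e+04.
Re > 4000 → turbulent. Relative roughness ε/D = 5.4e-05/0.2751 = 0.000196. Haaland: 1/√f = -1.8 log₁₀[(0.000196/3.7)^1.11 + 6.9/2.407e+04] = -1.8 log₁₀[1.8e-05 + 0.000287] = 6.329, so f = 0.02496.
Total minor-loss coefficient ΣK = 2·0.5 + 3·1.5 + 4·0.32 = 6.78.
ΔP = [f·L/D + ΣK]·(ρV²/2) = [0.02496·363.8/0.2751 + 6.78]·(1110·1.305²/2) = [33.01 + 6.78]·944.7 = 3.759e+04 Pa.

ΔP ≈ 37590 Pa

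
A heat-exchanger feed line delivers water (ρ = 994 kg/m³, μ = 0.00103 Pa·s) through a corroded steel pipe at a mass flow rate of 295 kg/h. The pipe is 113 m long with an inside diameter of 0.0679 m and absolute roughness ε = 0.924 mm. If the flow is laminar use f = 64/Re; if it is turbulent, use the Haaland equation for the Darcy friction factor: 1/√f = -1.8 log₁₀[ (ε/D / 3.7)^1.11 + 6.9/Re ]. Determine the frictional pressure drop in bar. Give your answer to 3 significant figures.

ṁ = 295 kg/h = 295/3600 = 0.08194 kg/s.
A = πD²/4 = π(0.0679)²/4 = 0.003621 m²; mean velocity V = ṁ/(ρA) = 0.08194/(994 · 0.003621) = 0.02277 m/s.
Reynolds number Re = ρVD/μ = 994 · 0.02277 · 0.0679 / 0.00103 = 1492.
Re < 2300 → laminar flow, so f = 64/Re = 64/1492 = 0.0429 (the turbulent correlation is not needed).
Darcy-Weisbach: ΔP = f(L/D)(ρV²/2) = 0.0429·(113/0.0679)·(994·0.02277²/2) = 0.0429·1664·0.2576 = 18.39 Pa.
ΔP = 18.39 Pa = 1.84×10^-4 bar.

ΔP ≈ 1.84×10^-4 bar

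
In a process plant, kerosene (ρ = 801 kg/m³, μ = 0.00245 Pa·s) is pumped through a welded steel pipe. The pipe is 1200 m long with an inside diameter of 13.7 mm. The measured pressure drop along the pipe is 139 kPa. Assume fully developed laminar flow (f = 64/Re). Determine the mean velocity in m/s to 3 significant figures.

For laminar flow, f = 64/Re with Re = ρVD/μ, so Darcy-Weisbach reduces to ΔP = 32μLV/D². Solving for V: V = ΔP·D²/(32μL) = 1.39e+05·(0.0137)²/(32·0.00245·1200) = 0.2773 m/s.
Check: Re = ρVD/μ = 801·0.2773·0.0137/0.00245 = 1242 < 2300, so the laminar assumption holds.

V ≈ 0.277 m/s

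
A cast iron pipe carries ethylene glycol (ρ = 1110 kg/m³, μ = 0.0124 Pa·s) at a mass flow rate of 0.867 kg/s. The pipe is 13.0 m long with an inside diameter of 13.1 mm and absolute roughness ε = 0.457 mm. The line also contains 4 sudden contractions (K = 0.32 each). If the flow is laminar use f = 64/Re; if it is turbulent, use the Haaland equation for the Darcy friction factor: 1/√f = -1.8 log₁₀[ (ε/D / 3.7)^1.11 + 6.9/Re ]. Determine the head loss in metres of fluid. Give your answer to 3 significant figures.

A = πD²/4 = π(0.0131)²/4 = 0.0001348 m²; mean velocity V = ṁ/(ρA) = 0.867/(1110 · 0.0001348) = 5.795 m/s.
Reynolds number Re = ρVD/μ = 1110 · 5.795 · 0.0131 / 0.0124 = 6796.
Re > 4000 → turbulent. Relative roughness ε/D = 0.000457/0.0131 = 0.0349. Haaland: 1/√f = -1.8 log₁₀[(0.0349/3.7)^1.11 + 6.9/6796] = -1.8 log₁₀[0.00564 + 0.00102] = 3.918, so f = 0.06515.
Total minor-loss coefficient ΣK = 4·0.32 = 1.28.
ΔP = [f·L/D + ΣK]·(ρV²/2) = [0.06515·13/0.0131 + 1.28]·(1110·5.795²/2) = [64.65 + 1.28]·1.864e+04 = 1.229e+06 Pa.
Head loss h_f = ΔP/(ρg) = 1.229e+06/(1110·9.81) = 113 m.

h_f ≈ 113 m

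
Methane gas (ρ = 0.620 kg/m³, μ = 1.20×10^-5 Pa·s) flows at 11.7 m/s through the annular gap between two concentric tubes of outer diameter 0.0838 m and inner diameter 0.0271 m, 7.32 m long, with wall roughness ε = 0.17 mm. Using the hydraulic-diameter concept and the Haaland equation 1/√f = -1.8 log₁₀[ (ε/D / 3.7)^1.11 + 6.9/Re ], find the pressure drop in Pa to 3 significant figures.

ΔP ≈ 161 Pa

Hydraulic diameter D_h = 4A/P = D_o - D_i = 0.0838 - 0.0271 = 0.0567 m.
Re = ρVD_h/μ = 0.62·11.7·0.0567/1.2e-05 = 3.428e+04.
ε/D_h = 0.00017/0.0567 = 0.003; Haaland gives 1/√f = -1.8 log₁₀[0.00037+0.000201] = 5.837, so f = 0.02935.
ΔP = f(L/D_h)(ρV²/2) = 0.02935·7.32/0.0567·42.44 = 160.8 Pa.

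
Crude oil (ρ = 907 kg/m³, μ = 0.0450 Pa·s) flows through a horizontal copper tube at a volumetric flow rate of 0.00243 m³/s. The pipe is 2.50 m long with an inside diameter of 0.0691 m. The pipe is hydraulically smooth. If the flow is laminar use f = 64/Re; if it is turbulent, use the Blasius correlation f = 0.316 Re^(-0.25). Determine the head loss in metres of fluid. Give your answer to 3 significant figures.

Cross-sectional area A = πD²/4 = π(0.0691)²/4 = 0.00375 m²; mean velocity V = Q/A = 0.00243/0.00375 = 0.648 m/s.
Reynolds number Re = ρVD/μ = 907 · 0.648 · 0.0691 / 0.045 = 902.5.
Re < 2300 → laminar flow, so f = 64/Re = 64/902.5 = 0.07092 (the turbulent correlation is not needed).
Darcy-Weisbach: ΔP = f(L/D)(ρV²/2) = 0.07092·(2.5/0.0691)·(907·0.648²/2) = 0.07092·36.18·190.4 = 488.5 Pa.
Head loss h_f = ΔP/(ρg) = 488.5/(907·9.81) = 0.0549 m.

h_f ≈ 0.0549 m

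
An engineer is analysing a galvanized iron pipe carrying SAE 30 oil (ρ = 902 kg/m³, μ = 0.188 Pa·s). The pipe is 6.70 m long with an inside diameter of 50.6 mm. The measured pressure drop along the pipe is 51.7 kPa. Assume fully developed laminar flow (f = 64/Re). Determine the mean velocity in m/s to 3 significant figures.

For laminar flow, f = 64/Re with Re = ρVD/μ, so Darcy-Weisbach reduces to ΔP = 32μLV/D². Solving for V: V = ΔP·D²/(32μL) = 5.17e+04·(0.0506)²/(32·0.188·6.7) = 3.284 m/s.
Check: Re = ρVD/μ = 902·3.284·0.0506/0.188 = 797.3 < 2300, so the laminar assumption holds.

V ≈ 3.28 m/s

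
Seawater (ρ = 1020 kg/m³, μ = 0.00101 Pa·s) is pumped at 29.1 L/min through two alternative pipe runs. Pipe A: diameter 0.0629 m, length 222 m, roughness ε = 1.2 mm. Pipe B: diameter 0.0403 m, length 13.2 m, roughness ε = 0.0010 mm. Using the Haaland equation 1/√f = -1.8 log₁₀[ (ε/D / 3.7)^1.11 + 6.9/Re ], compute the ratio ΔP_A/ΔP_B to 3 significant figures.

ΔP_A/ΔP_B ≈ 3.41

Pipe A: V = Q/A = 0.000485/0.003107 = 0.1561 m/s; Re = 9915; ε/D = 0.0191; Haaland → f = 0.05161; ΔP_A = f(L/D)(ρV²/2) = 2263 Pa.
Pipe B: V = Q/A = 0.000485/0.001276 = 0.3802 m/s; Re = 1.547e+04; ε/D = 2.48e-05; Haaland → f = 0.02752; ΔP_B = f(L/D)(ρV²/2) = 664.6 Pa.
ΔP_A/ΔP_B = 2263/664.6 = 3.41.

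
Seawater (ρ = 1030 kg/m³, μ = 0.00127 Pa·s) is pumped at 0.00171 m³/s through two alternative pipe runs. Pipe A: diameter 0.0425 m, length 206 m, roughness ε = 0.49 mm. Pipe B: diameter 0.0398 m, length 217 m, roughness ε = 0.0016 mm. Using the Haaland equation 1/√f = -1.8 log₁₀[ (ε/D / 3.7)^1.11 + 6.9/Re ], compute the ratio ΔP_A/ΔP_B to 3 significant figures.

Pipe A: V = Q/A = 0.00171/0.001419 = 1.205 m/s; Re = 4.155e+04; ε/D = 0.0115; Haaland → f = 0.0411; ΔP_A = f(L/D)(ρV²/2) = 1.491e+05 Pa.
Pipe B: V = Q/A = 0.00171/0.001244 = 1.374 m/s; Re = 4.437e+04; ε/D = 4.02e-05; Haaland → f = 0.02138; ΔP_B = f(L/D)(ρV²/2) = 1.134e+05 Pa.
ΔP_A/ΔP_B = 1.491e+05/1.134e+05 = 1.31.

ΔP_A/ΔP_B ≈ 1.31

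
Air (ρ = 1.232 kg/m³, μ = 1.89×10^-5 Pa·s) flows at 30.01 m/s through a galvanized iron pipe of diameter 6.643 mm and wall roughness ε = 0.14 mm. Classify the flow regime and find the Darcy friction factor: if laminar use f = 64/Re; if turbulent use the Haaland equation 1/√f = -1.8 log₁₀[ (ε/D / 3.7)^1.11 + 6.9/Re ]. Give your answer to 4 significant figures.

Re = ρVD/μ = 1.232·30.01·0.006643/1.89e-05 = 1.3e+04.
Re > 4000 → turbulent. ε/D = 0.00014/0.006643 = 0.0211; Haaland: 1/√f = -1.8 log₁₀[0.00323 + 0.000531] = 4.365, so f = 0.05248.

f ≈ 0.05248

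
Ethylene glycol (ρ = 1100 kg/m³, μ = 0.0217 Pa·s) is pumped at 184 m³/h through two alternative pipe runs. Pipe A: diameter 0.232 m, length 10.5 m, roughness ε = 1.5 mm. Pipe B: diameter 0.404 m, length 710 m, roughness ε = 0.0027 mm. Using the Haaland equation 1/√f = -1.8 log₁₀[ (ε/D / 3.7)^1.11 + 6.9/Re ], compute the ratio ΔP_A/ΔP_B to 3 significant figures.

Pipe A: V = Q/A = 0.05111/0.04227 = 1.209 m/s; Re = 1.422e+04; ε/D = 0.00647; Haaland → f = 0.03752; ΔP_A = f(L/D)(ρV²/2) = 1365 Pa.
Pipe B: V = Q/A = 0.05111/0.1282 = 0.3987 m/s; Re = 8165; ε/D = 6.68e-06; Haaland → f = 0.03269; ΔP_B = f(L/D)(ρV²/2) = 5023 Pa.
ΔP_A/ΔP_B = 1365/5023 = 0.272.

ΔP_A/ΔP_B ≈ 0.272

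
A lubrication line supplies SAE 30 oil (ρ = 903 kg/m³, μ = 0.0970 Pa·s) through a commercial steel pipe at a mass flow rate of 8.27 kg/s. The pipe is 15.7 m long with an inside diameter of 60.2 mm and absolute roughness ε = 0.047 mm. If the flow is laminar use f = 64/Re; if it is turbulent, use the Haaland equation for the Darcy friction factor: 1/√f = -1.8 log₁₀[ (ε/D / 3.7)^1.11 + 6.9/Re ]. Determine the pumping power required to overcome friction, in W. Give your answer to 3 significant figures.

P ≈ 396 W

A = πD²/4 = π(0.0602)²/4 = 0.002846 m²; mean velocity V = ṁ/(ρA) = 8.27/(903 · 0.002846) = 3.218 m/s.
Reynolds number Re = ρVD/μ = 903 · 3.218 · 0.0602 / 0.097 = 1803.
Re < 2300 → laminar flow, so f = 64/Re = 64/1803 = 0.03549 (the turbulent correlation is not needed).
Darcy-Weisbach: ΔP = f(L/D)(ρV²/2) = 0.03549·(15.7/0.0602)·(903·3.218²/2) = 0.03549·260.8·4674 = 4.327e+04 Pa.
Q = ṁ/ρ = 8.27/903 = 0.009158 m³/s.
Pumping power P = QΔP = 0.009158·4.327e+04 = 396.3 W = 396 W.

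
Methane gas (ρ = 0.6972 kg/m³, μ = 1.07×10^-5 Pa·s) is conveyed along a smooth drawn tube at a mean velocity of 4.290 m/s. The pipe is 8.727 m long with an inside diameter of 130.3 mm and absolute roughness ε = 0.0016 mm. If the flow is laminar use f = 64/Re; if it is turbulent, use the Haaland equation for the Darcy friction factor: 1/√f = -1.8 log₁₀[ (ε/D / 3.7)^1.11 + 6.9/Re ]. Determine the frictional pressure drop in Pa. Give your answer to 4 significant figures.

ΔP ≈ 9.580 Pa

Reynolds number Re = ρVD/μ = 0.6972 · 4.29 · 0.1303 / 1.07e-05 = 3.642e+04.
Re > 4000 → turbulent. Relative roughness ε/D = 1.6e-06/0.1303 = 1.23e-05. Haaland: 1/√f = -1.8 log₁₀[(1.23e-05/3.7)^1.11 + 6.9/3.642e+04] = -1.8 log₁₀[8.28e-07 + 0.000189] = 6.697, so f = 0.0223.
Darcy-Weisbach: ΔP = f(L/D)(ρV²/2) = 0.0223·(8.727/0.1303)·(0.6972·4.29²/2) = 0.0223·66.98·6.416 = 9.58 Pa.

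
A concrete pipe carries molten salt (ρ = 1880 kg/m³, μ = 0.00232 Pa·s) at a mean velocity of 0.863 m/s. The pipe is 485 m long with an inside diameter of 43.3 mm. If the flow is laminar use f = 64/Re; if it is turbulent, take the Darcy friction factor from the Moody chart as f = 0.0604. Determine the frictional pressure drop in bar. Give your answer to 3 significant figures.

ΔP ≈ 4.74 bar

Reynolds number Re = ρVD/μ = 1880 · 0.863 · 0.0433 / 0.00232 = 3.028e+04.
Re > 4000 → turbulent; use the Moody-chart value f = 0.0604.
Darcy-Weisbach: ΔP = f(L/D)(ρV²/2) = 0.0604·(485/0.0433)·(1880·0.863²/2) = 0.0604·1.12e+04·700.1 = 4.736e+05 Pa.
ΔP = 4.736e+05 Pa = 4.74 bar.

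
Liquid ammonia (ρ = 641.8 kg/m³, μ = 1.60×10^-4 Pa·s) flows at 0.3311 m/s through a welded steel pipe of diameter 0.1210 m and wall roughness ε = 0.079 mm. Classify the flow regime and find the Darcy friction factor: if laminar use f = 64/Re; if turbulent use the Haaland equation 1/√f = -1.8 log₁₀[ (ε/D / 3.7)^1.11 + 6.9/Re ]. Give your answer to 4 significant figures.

Re = ρVD/μ = 641.8·0.3311·0.121/0.00016 = 1.607e+05.
Re > 4000 → turbulent. ε/D = 7.9e-05/0.121 = 0.000653; Haaland: 1/√f = -1.8 log₁₀[6.82e-05 + 4.29e-05] = 7.117, so f = 0.01974.

f ≈ 0.01974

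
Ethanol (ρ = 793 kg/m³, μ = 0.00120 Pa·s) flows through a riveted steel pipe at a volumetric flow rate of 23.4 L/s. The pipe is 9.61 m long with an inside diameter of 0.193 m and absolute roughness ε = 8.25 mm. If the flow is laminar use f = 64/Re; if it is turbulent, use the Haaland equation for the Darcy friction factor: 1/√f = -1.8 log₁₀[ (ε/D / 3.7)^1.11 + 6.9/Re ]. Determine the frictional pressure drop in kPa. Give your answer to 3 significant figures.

Q = 23.4 L/s = 23.4/1000 = 0.0234 m³/s.
Cross-sectional area A = πD²/4 = π(0.193)²/4 = 0.02926 m²; mean velocity V = Q/A = 0.0234/0.02926 = 0.7999 m/s.
Reynolds number Re = ρVD/μ = 793 · 0.7999 · 0.193 / 0.0012 = 1.02e+05.
Re > 4000 → turbulent. Relative roughness ε/D = 0.00825/0.193 = 0.0427. Haaland: 1/√f = -1.8 log₁₀[(0.0427/3.7)^1.11 + 6.9/1.02e+05] = -1.8 log₁₀[0.00707 + 6.76e-05] = 3.863, so f = 0.067.
Darcy-Weisbach: ΔP = f(L/D)(ρV²/2) = 0.067·(9.61/0.193)·(793·0.7999²/2) = 0.067·49.79·253.7 = 846.3 Pa.
ΔP = 846.3 Pa = 0.846 kPa.

ΔP ≈ 0.846 kPa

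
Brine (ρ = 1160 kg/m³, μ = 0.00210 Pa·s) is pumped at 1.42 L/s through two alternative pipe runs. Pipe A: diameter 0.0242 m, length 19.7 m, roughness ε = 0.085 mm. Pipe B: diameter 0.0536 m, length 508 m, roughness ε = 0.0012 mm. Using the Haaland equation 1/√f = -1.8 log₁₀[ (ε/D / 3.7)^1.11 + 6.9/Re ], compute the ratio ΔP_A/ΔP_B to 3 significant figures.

Pipe A: V = Q/A = 0.00142/0.00046 = 3.087 m/s; Re = 4.127e+04; ε/D = 0.00351; Haaland → f = 0.02985; ΔP_A = f(L/D)(ρV²/2) = 1.343e+05 Pa.
Pipe B: V = Q/A = 0.00142/0.002256 = 0.6293 m/s; Re = 1.863e+04; ε/D = 2.24e-05; Haaland → f = 0.02624; ΔP_B = f(L/D)(ρV²/2) = 5.713e+04 Pa.
ΔP_A/ΔP_B = 1.343e+05/5.713e+04 = 2.35.

ΔP_A/ΔP_B ≈ 2.35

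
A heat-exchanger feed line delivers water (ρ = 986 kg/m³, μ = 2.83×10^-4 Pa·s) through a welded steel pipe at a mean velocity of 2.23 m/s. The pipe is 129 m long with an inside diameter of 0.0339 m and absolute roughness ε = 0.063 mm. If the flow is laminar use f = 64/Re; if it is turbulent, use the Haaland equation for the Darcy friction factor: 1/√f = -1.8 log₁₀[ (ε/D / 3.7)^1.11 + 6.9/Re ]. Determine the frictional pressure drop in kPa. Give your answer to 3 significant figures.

ΔP ≈ 221 kPa

Reynolds number Re = ρVD/μ = 986 · 2.23 · 0.0339 / 0.000283 = 2.634e+05.
Re > 4000 → turbulent. Relative roughness ε/D = 6.3e-05/0.0339 = 0.00186. Haaland: 1/√f = -1.8 log₁₀[(0.00186/3.7)^1.11 + 6.9/2.634e+05] = -1.8 log₁₀[0.000218 + 2.62e-05] = 6.503, so f = 0.02365.
Darcy-Weisbach: ΔP = f(L/D)(ρV²/2) = 0.02365·(129/0.0339)·(986·2.23²/2) = 0.02365·3805·2452 = 2.206e+05 Pa.
ΔP = 2.206e+05 Pa = 221 kPa.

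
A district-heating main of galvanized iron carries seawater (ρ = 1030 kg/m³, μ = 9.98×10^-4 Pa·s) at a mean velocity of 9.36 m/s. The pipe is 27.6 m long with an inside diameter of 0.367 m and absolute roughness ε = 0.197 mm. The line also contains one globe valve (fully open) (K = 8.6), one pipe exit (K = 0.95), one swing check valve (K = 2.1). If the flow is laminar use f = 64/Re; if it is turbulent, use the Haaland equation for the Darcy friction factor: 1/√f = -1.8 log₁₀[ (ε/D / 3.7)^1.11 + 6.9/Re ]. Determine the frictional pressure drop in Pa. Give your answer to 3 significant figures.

ΔP ≈ 584000 Pa

Reynolds number Re = ρVD/μ = 1030 · 9.36 · 0.367 / 0.000998 = 3.545e+06.
Re > 4000 → turbulent. Relative roughness ε/D = 0.000197/0.367 = 0.000537. Haaland: 1/√f = -1.8 log₁₀[(0.000537/3.7)^1.11 + 6.9/3.545e+06] = -1.8 log₁₀[5.49e-05 + 1.95e-06] = 7.642, so f = 0.01712.
Total minor-loss coefficient ΣK = 1·8.6 + 1·0.95 + 1·2.1 = 11.6.
ΔP = [f·L/D + ΣK]·(ρV²/2) = [0.01712·27.6/0.367 + 11.6]·(1030·9.36²/2) = [1.288 + 11.6]·4.512e+04 = 5.837e+05 Pa.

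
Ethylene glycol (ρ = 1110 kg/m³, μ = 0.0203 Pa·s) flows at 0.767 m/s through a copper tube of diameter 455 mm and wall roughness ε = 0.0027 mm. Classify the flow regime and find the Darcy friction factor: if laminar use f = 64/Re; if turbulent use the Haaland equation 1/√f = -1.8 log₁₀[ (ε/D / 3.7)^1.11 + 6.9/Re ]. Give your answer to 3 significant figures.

Re = ρVD/μ = 1110·0.767·0.455/0.0203 = 1.908e+04.
Re > 4000 → turbulent. ε/D = 2.7e-06/0.455 = 5.93e-06; Haaland: 1/√f = -1.8 log₁₀[3.7e-07 + 0.000362] = 6.194, so f = 0.02606.

f ≈ 0.0261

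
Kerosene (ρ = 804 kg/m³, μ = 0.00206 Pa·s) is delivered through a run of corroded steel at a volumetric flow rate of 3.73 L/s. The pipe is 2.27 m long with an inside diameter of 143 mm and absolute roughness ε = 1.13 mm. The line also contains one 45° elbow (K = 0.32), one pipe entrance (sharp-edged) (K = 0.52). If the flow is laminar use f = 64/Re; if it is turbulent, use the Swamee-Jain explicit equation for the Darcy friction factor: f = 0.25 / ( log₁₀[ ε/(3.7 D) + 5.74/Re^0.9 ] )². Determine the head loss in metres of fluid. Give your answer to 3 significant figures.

Q = 3.73 L/s = 3.73/1000 = 0.00373 m³/s.
Cross-sectional area A = πD²/4 = π(0.143)²/4 = 0.01606 m²; mean velocity V = Q/A = 0.00373/0.01606 = 0.2322 m/s.
Reynolds number Re = ρVD/μ = 804 · 0.2322 · 0.143 / 0.00206 = 1.296e+04.
Re > 4000 → turbulent. Relative roughness ε/D = 0.00113/0.143 = 0.0079. Swamee-Jain: f = 0.25/(log₁₀[0.0079/3.7 + 5.74/1.296e+04^0.9])² = 0.25/(log₁₀[0.00214 + 0.00114])² = 0.25/(-2.484)² = 0.0405.
Total minor-loss coefficient ΣK = 1·0.32 + 1·0.52 = 0.84.
ΔP = [f·L/D + ΣK]·(ρV²/2) = [0.0405·2.27/0.143 + 0.84]·(804·0.2322²/2) = [0.6429 + 0.84]·21.68 = 32.15 Pa.
Head loss h_f = ΔP/(ρg) = 32.15/(804·9.81) = 0.00408 m.

h_f ≈ 0.00408 m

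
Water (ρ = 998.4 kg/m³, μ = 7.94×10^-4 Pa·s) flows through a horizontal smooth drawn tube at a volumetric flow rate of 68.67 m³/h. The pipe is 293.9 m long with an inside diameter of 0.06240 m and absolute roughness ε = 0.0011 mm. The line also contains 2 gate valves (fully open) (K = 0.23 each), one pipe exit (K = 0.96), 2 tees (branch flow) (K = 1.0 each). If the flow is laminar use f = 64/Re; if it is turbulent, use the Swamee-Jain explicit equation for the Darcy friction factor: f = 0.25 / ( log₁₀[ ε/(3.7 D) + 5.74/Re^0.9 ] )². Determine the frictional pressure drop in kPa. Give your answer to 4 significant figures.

Q = 68.67 m³/h = 68.67/3600 = 0.01908 m³/s.
Cross-sectional area A = πD²/4 = π(0.0624)²/4 = 0.003058 m²; mean velocity V = Q/A = 0.01908/0.003058 = 6.237 m/s.
Reynolds number Re = ρVD/μ = 998.4 · 6.237 · 0.0624 / 0.000794 = 4.894e+05.
Re > 4000 → turbulent. Relative roughness ε/D = 1.1e-06/0.0624 = 1.76e-05. Swamee-Jain: f = 0.25/(log₁₀[1.76e-05/3.7 + 5.74/4.894e+05^0.9])² = 0.25/(log₁₀[4.76e-06 + 4.35e-05])² = 0.25/(-4.317)² = 0.01342.
Total minor-loss coefficient ΣK = 2·0.23 + 1·0.96 + 2·1 = 3.42.
ΔP = [f·L/D + ΣK]·(ρV²/2) = [0.01342·293.9/0.0624 + 3.42]·(998.4·6.237²/2) = [63.19 + 3.42]·1.942e+04 = 1.294e+06 Pa.
ΔP = 1.294e+06 Pa = 1294 kPa.

ΔP ≈ 1294 kPa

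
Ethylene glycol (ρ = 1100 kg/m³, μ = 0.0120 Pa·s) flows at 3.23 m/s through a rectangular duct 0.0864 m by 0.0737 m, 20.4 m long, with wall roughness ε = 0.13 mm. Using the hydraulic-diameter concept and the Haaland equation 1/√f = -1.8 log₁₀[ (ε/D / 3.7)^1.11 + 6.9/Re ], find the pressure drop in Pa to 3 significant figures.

Hydraulic diameter D_h = 4A/P = 4·(0.0864·0.0737)/(2·(0.0864+0.0737)) = 0.02547/0.3202 = 0.07955 m.
Re = ρVD_h/μ = 1100·3.23·0.07955/0.012 = 2.355e+04.
ε/D_h = 0.00013/0.07955 = 0.00163; Haaland gives 1/√f = -1.8 log₁₀[0.000189+0.000293] = 5.971, so f = 0.02805.
ΔP = f(L/D_h)(ρV²/2) = 0.02805·20.4/0.07955·5738 = 4.128e+04 Pa.

ΔP ≈ 41300 Pa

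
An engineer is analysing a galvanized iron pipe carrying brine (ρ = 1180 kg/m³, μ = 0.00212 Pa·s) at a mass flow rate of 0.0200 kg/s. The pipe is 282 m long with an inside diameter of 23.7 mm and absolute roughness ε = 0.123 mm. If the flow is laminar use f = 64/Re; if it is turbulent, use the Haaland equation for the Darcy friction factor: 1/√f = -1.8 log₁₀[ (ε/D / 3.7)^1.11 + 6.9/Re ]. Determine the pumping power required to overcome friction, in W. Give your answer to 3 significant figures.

P ≈ 0.0222 W

A = πD²/4 = π(0.0237)²/4 = 0.0004412 m²; mean velocity V = ṁ/(ρA) = 0.02/(1180 · 0.0004412) = 0.03842 m/s.
Reynolds number Re = ρVD/μ = 1180 · 0.03842 · 0.0237 / 0.00212 = 506.8.
Re < 2300 → laminar flow, so f = 64/Re = 64/506.8 = 0.1263 (the turbulent correlation is not needed).
Darcy-Weisbach: ΔP = f(L/D)(ρV²/2) = 0.1263·(282/0.0237)·(1180·0.03842²/2) = 0.1263·1.19e+04·0.8709 = 1309 Pa.
Q = ṁ/ρ = 0.02/1180 = 1.695e-05 m³/s.
Pumping power P = QΔP = 1.695e-05·1309 = 0.02218 W = 0.0222 W.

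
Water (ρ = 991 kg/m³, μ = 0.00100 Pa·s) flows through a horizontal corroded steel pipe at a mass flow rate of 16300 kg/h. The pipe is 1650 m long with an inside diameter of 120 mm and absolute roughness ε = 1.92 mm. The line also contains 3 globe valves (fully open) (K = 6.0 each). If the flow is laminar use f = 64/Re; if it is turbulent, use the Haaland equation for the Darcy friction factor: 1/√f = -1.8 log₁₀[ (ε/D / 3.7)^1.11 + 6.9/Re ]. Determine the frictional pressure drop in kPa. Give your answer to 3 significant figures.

ṁ = 16300 kg/h = 16300/3600 = 4.528 kg/s.
A = πD²/4 = π(0.12)²/4 = 0.01131 m²; mean velocity V = ṁ/(ρA) = 4.528/(991 · 0.01131) = 0.404 m/s.
Reynolds number Re = ρVD/μ = 991 · 0.404 · 0.12 / 0.001 = 4.804e+04.
Re > 4000 → turbulent. Relative roughness ε/D = 0.00192/0.12 = 0.016. Haaland: 1/√f = -1.8 log₁₀[(0.016/3.7)^1.11 + 6.9/4.804e+04] = -1.8 log₁₀[0.00238 + 0.000144] = 4.678, so f = 0.0457.
Total minor-loss coefficient ΣK = 3·6 = 18.
ΔP = [f·L/D + ΣK]·(ρV²/2) = [0.0457·1650/0.12 + 18]·(991·0.404²/2) = [628.4 + 18]·80.87 = 5.227e+04 Pa.
ΔP = 5.227e+04 Pa = 52.3 kPa.

ΔP ≈ 52.3 kPa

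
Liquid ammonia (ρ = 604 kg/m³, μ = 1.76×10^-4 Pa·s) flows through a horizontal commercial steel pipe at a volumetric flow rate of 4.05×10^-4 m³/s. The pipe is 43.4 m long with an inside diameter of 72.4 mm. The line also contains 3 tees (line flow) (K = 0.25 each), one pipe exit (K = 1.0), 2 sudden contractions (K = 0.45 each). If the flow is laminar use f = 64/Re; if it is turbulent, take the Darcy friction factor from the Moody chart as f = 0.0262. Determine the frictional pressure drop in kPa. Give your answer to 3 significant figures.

ΔP ≈ 0.0536 kPa

Cross-sectional area A = πD²/4 = π(0.0724)²/4 = 0.004117 m²; mean velocity V = Q/A = 0.000405/0.004117 = 0.09838 m/s.
Reynolds number Re = ρVD/μ = 604 · 0.09838 · 0.0724 / 0.000176 = 2.444e+04.
Re > 4000 → turbulent; use the Moody-chart value f = 0.0262.
Total minor-loss coefficient ΣK = 3·0.25 + 1·1 + 2·0.45 = 2.65.
ΔP = [f·L/D + ΣK]·(ρV²/2) = [0.0262·43.4/0.0724 + 2.65]·(604·0.09838²/2) = [15.71 + 2.65]·2.923 = 53.65 Pa.
ΔP = 53.65 Pa = 0.0536 kPa.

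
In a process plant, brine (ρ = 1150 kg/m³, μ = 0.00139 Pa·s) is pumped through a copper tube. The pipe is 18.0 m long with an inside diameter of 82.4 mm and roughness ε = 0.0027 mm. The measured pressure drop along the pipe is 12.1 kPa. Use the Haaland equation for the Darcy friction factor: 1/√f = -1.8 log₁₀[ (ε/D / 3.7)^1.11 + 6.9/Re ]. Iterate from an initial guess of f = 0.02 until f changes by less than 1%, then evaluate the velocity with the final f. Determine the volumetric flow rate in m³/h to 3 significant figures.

Q ≈ 46.7 m³/h

Rearranging Darcy-Weisbach: V = √(2·ΔP·D/(f·L·ρ)). With ε/D = 2.7e-06/0.0824 = 3.28e-05, iterate starting from f = 0.02:
  f = 0.02 → V = √(2·1.21e+04·0.0824/(0.02·18·1150)) = 2.195 m/s; Re = ρVD/μ = 1.496e+05; f → 0.01659
  f = 0.01659 → V = 2.41 m/s; Re = 1.643e+05; f → 0.0163
  f = 0.0163 → V = 2.431 m/s; Re = 1.658e+05; f → 0.01627
Converged (Δf/f < 1%). With the final f = 0.01627: V = √(2·1.21e+04·0.0824/(0.01627·18·1150)) = 2.433 m/s.
Q = V·A = 2.433·(π/4·0.0824²) = 0.01298 m³/s = 46.7 m³/h.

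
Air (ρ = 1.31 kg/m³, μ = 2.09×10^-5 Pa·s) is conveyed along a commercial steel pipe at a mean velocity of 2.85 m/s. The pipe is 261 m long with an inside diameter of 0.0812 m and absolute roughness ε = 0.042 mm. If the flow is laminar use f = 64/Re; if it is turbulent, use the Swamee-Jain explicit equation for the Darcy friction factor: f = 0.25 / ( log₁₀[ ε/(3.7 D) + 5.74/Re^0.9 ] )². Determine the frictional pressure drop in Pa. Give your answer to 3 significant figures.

ΔP ≈ 498 Pa

Reynolds number Re = ρVD/μ = 1.31 · 2.85 · 0.0812 / 2.09e-05 = 1.451e+04.
Re > 4000 → turbulent. Relative roughness ε/D = 4.2e-05/0.0812 = 0.000517. Swamee-Jain: f = 0.25/(log₁₀[0.000517/3.7 + 5.74/1.451e+04^0.9])² = 0.25/(log₁₀[0.00014 + 0.00103])² = 0.25/(-2.931)² = 0.0291.
Darcy-Weisbach: ΔP = f(L/D)(ρV²/2) = 0.0291·(261/0.0812)·(1.31·2.85²/2) = 0.0291·3214·5.32 = 497.6 Pa.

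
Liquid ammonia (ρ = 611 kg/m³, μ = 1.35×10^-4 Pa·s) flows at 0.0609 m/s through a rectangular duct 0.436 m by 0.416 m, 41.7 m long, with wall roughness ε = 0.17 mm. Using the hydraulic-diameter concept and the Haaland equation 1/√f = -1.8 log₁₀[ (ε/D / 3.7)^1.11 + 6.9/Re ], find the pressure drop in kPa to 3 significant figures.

Hydraulic diameter D_h = 4A/P = 4·(0.436·0.416)/(2·(0.436+0.416)) = 0.7255/1.704 = 0.4258 m.
Re = ρVD_h/μ = 611·0.0609·0.4258/0.000135 = 1.174e+05.
ε/D_h = 0.00017/0.4258 = 0.000399; Haaland gives 1/√f = -1.8 log₁₀[3.95e-05+5.88e-05] = 7.213, so f = 0.01922.
ΔP = f(L/D_h)(ρV²/2) = 0.01922·41.7/0.4258·1.133 = 2.133 Pa.
ΔP = 0.00213 kPa.

ΔP ≈ 0.00213 kPa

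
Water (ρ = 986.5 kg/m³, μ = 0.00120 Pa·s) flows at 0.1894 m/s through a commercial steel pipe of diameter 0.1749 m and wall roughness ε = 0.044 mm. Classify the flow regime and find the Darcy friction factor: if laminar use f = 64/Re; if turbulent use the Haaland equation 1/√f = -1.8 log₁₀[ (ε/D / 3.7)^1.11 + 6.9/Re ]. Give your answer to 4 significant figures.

Re = ρVD/μ = 986.5·0.1894·0.1749/0.0012 = 2.723e+04.
Re > 4000 → turbulent. ε/D = 4.4e-05/0.1749 = 0.000252; Haaland: 1/√f = -1.8 log₁₀[2.37e-05 + 0.000253] = 6.403, so f = 0.02439.

f ≈ 0.02439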